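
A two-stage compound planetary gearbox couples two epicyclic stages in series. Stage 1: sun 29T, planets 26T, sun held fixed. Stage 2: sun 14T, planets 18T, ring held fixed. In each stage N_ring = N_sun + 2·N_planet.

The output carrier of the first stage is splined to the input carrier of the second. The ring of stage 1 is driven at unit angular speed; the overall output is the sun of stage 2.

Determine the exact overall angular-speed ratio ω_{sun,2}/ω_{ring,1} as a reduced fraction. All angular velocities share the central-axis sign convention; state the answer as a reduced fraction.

1296/385

Stage 1: N_ring = 29 + 2·26 = 81
Stage 1: 29(ω_s−ω_c) = −81(ω_r−ω_c),  ω_s=0, ω_r=1
Stage 1: 29(0−ω_c) = −81(1−ω_c)  ⇒  110ω_c = 81  ⇒  ω_c = 81/110
  ⇒ ω_c¹/ω_r¹ = 81/110
Stage 2: N_ring = 14 + 2·18 = 50
Stage 2: 14(ω_s−ω_c) = −50(ω_r−ω_c),  ω_r=0, ω_c=1
Stage 2: ω_s = 1 − (50/14)(0−1) = 32/7
  ⇒ ω_s²/ω_c² = 32/7
Coupling ω_c² = ω_c¹ ⇒ overall = 81/110 × 32/7 = 1296/385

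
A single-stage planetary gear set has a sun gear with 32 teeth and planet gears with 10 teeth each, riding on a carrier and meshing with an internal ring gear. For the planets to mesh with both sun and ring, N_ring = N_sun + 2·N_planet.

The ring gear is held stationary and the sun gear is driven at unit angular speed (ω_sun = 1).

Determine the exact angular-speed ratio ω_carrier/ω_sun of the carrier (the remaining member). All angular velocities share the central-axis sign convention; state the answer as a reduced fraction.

8/21

N_ring = 32 + 2·10 = 52
32(ω_s−ω_c) = −52(ω_r−ω_c),  ω_r=0, ω_s=1
32(1−ω_c) = −52(0−ω_c)  ⇒  84ω_c = 32  ⇒  ω_c = 8/21
ω_c/ω_s = 8/21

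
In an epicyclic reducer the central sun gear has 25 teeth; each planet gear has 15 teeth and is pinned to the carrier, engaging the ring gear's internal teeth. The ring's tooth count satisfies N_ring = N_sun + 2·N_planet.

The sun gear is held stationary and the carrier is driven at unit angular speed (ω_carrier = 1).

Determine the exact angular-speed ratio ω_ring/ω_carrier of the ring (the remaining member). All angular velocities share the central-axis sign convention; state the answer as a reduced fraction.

16/11

N_ring = 25 + 2·15 = 55
25(ω_s−ω_c) = −55(ω_r−ω_c),  ω_s=0, ω_c=1
ω_r = 1 − (25/55)(0−1) = 16/11
ω_r/ω_c = 16/11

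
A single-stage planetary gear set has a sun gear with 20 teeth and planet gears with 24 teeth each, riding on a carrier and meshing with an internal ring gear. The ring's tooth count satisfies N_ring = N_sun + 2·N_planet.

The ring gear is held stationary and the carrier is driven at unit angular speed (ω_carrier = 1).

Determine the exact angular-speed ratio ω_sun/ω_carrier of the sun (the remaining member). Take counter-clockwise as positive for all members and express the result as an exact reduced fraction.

22/5

N_ring = 20 + 2·24 = 68
20(ω_s−ω_c) = −68(ω_r−ω_c),  ω_r=0, ω_c=1
ω_s = 1 − (68/20)(0−1) = 22/5
ω_s/ω_c = 22/5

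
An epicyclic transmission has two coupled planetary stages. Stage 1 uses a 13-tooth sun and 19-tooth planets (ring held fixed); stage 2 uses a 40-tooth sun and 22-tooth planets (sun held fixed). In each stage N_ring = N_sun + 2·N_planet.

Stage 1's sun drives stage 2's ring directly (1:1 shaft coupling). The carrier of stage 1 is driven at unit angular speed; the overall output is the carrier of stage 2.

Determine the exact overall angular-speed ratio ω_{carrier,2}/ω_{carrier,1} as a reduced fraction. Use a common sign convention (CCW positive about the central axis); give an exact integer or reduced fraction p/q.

1344/403

Stage 1: N_ring = 13 + 2·19 = 51
Stage 1: 13(ω_s−ω_c) = −51(ω_r−ω_c),  ω_r=0, ω_c=1
Stage 1: ω_s = 1 − (51/13)(0−1) = 64/13
  ⇒ ω_s¹/ω_c¹ = 64/13
Stage 2: N_ring = 40 + 2·22 = 84
Stage 2: 40(ω_s−ω_c) = −84(ω_r−ω_c),  ω_s=0, ω_r=1
Stage 2: 40(0−ω_c) = −84(1−ω_c)  ⇒  124ω_c = 84  ⇒  ω_c = 21/31
  ⇒ ω_c²/ω_r² = 21/31
Coupling ω_r² = ω_s¹ ⇒ overall = 64/13 × 21/31 = 1344/403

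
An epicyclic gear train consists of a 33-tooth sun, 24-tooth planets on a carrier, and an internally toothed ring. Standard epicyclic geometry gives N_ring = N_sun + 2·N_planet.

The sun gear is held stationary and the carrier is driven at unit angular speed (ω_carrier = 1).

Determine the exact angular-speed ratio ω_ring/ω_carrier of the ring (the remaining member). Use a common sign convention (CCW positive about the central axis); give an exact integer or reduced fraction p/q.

38/27

N_ring = 33 + 2·24 = 81
33(ω_s−ω_c) = −81(ω_r−ω_c),  ω_s=0, ω_c=1
ω_r = 1 − (33/81)(0−1) = 38/27
ω_r/ω_c = 38/27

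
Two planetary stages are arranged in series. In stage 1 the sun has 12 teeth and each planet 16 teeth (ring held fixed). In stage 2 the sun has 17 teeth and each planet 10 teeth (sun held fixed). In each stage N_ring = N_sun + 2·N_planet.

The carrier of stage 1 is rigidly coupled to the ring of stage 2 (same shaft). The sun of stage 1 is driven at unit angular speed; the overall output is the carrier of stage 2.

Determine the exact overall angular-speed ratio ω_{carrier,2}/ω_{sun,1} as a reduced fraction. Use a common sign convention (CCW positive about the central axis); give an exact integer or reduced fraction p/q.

37/252

Stage 1: N_ring = 12 + 2·16 = 44
Stage 1: 12(ω_s−ω_c) = −44(ω_r−ω_c),  ω_r=0, ω_s=1
Stage 1: 12(1−ω_c) = −44(0−ω_c)  ⇒  56ω_c = 12  ⇒  ω_c = 3/14
  ⇒ ω_c¹/ω_s¹ = 3/14
Stage 2: N_ring = 17 + 2·10 = 37
Stage 2: 17(ω_s−ω_c) = −37(ω_r−ω_c),  ω_s=0, ω_r=1
Stage 2: 17(0−ω_c) = −37(1−ω_c)  ⇒  54ω_c = 37  ⇒  ω_c = 37/54
  ⇒ ω_c²/ω_r² = 37/54
Coupling ω_r² = ω_c¹ ⇒ overall = 3/14 × 37/54 = 37/252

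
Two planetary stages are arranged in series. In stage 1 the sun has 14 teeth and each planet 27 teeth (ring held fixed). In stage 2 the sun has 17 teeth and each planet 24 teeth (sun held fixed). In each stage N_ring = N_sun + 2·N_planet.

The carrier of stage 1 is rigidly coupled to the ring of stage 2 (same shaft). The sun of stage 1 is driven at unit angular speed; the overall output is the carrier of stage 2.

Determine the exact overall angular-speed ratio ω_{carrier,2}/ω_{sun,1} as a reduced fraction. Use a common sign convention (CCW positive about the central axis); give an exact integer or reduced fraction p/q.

455/3362

Stage 1: N_ring = 14 + 2·27 = 68
Stage 1: 14(ω_s−ω_c) = −68(ω_r−ω_c),  ω_r=0, ω_s=1
Stage 1: 14(1−ω_c) = −68(0−ω_c)  ⇒  82ω_c = 14  ⇒  ω_c = 7/41
  ⇒ ω_c¹/ω_s¹ = 7/41
Stage 2: N_ring = 17 + 2·24 = 65
Stage 2: 17(ω_s−ω_c) = −65(ω_r−ω_c),  ω_s=0, ω_r=1
Stage 2: 17(0−ω_c) = −65(1−ω_c)  ⇒  82ω_c = 65  ⇒  ω_c = 65/82
  ⇒ ω_c²/ω_r² = 65/82
Coupling ω_r² = ω_c¹ ⇒ overall = 7/41 × 65/82 = 455/3362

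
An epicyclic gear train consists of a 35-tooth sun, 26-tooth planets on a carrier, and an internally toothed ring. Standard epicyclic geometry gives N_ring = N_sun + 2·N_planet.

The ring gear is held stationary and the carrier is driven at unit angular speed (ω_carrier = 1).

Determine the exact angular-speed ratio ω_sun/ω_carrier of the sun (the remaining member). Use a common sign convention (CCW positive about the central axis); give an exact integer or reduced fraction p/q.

N_ring = 35 + 2·26 = 87
35(ω_s−ω_c) = −87(ω_r−ω_c),  ω_r=0, ω_c=1
ω_s = 1 − (87/35)(0−1) = 122/35
ω_s/ω_c = 122/35

122/35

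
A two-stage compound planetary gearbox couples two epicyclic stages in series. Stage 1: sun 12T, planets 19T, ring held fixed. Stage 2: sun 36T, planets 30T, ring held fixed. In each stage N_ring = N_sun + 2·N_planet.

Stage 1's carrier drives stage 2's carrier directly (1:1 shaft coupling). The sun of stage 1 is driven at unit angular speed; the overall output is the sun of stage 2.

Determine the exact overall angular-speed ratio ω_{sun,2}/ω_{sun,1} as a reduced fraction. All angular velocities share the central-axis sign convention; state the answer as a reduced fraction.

22/31

Stage 1: N_ring = 12 + 2·19 = 50
Stage 1: 12(ω_s−ω_c) = −50(ω_r−ω_c),  ω_r=0, ω_s=1
Stage 1: 12(1−ω_c) = −50(0−ω_c)  ⇒  62ω_c = 12  ⇒  ω_c = 6/31
  ⇒ ω_c¹/ω_s¹ = 6/31
Stage 2: N_ring = 36 + 2·30 = 96
Stage 2: 36(ω_s−ω_c) = −96(ω_r−ω_c),  ω_r=0, ω_c=1
Stage 2: ω_s = 1 − (96/36)(0−1) = 11/3
  ⇒ ω_s²/ω_c² = 11/3
Coupling ω_c² = ω_c¹ ⇒ overall = 6/31 × 11/3 = 22/31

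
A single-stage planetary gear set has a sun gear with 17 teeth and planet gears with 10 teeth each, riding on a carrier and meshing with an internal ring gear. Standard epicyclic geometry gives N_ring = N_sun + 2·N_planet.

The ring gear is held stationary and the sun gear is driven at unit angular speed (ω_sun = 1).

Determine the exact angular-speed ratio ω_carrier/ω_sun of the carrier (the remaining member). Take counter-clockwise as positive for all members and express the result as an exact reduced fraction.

17/54

N_ring = 17 + 2·10 = 37
17(ω_s−ω_c) = −37(ω_r−ω_c),  ω_r=0, ω_s=1
17(1−ω_c) = −37(0−ω_c)  ⇒  54ω_c = 17  ⇒  ω_c = 17/54
ω_c/ω_s = 17/54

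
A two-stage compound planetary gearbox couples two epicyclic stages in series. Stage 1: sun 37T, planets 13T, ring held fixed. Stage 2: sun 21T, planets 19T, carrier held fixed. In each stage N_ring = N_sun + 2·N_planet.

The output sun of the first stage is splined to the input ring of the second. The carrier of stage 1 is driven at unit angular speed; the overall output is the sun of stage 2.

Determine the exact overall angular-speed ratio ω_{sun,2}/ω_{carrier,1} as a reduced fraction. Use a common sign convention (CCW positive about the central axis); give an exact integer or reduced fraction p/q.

-5900/777

Stage 1: N_ring = 37 + 2·13 = 63
Stage 1: 37(ω_s−ω_c) = −63(ω_r−ω_c),  ω_r=0, ω_c=1
Stage 1: ω_s = 1 − (63/37)(0−1) = 100/37
  ⇒ ω_s¹/ω_c¹ = 100/37
Stage 2: N_ring = 21 + 2·19 = 59
Stage 2: 21(ω_s−ω_c) = −59(ω_r−ω_c),  ω_c=0, ω_r=1
Stage 2: ω_s = 0 − (59/21)(1−0) = -59/21
  ⇒ ω_s²/ω_r² = -59/21
Coupling ω_r² = ω_s¹ ⇒ overall = 100/37 × -59/21 = -5900/777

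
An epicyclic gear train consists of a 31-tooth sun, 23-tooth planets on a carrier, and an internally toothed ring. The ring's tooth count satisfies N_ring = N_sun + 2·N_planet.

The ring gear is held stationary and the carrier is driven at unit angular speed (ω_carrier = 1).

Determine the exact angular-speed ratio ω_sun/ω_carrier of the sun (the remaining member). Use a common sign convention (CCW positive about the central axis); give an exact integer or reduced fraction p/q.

108/31

N_ring = 31 + 2·23 = 77
31(ω_s−ω_c) = −77(ω_r−ω_c),  ω_r=0, ω_c=1
ω_s = 1 − (77/31)(0−1) = 108/31
ω_s/ω_c = 108/31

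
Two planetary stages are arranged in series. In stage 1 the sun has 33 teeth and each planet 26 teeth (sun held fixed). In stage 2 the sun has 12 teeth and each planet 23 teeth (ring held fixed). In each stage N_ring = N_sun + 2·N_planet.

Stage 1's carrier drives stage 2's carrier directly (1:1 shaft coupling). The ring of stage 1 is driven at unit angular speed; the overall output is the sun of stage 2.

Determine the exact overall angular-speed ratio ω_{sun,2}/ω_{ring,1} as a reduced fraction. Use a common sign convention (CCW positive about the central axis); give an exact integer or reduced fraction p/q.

2975/708

Stage 1: N_ring = 33 + 2·26 = 85
Stage 1: 33(ω_s−ω_c) = −85(ω_r−ω_c),  ω_s=0, ω_r=1
Stage 1: 33(0−ω_c) = −85(1−ω_c)  ⇒  118ω_c = 85  ⇒  ω_c = 85/118
  ⇒ ω_c¹/ω_r¹ = 85/118
Stage 2: N_ring = 12 + 2·23 = 58
Stage 2: 12(ω_s−ω_c) = −58(ω_r−ω_c),  ω_r=0, ω_c=1
Stage 2: ω_s = 1 − (58/12)(0−1) = 35/6
  ⇒ ω_s²/ω_c² = 35/6
Coupling ω_c² = ω_c¹ ⇒ overall = 85/118 × 35/6 = 2975/708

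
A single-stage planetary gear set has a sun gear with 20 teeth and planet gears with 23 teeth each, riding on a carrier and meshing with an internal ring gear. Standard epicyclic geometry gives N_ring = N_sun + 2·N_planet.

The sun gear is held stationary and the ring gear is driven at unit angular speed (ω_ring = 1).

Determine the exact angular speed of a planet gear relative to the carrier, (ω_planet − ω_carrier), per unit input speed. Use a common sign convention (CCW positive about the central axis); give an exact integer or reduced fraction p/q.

N_ring = 20 + 2·23 = 66
20(ω_s−ω_c) = −66(ω_r−ω_c),  ω_s=0, ω_r=1
20(0−ω_c) = −66(1−ω_c)  ⇒  86ω_c = 66  ⇒  ω_c = 33/43
sun–planet: 20·(0−33/43) = −23·(ω_p−ω_c)  ⇒  ω_p−ω_c = −(20/23)·(-33/43) = 660/989

660/989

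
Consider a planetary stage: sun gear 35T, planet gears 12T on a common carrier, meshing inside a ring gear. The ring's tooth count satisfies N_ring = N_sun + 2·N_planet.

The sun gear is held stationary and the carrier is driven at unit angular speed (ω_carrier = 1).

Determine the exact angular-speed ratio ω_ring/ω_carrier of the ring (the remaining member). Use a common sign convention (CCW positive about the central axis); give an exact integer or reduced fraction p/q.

N_ring = 35 + 2·12 = 59
35(ω_s−ω_c) = −59(ω_r−ω_c),  ω_s=0, ω_c=1
ω_r = 1 − (35/59)(0−1) = 94/59
ω_r/ω_c = 94/59

94/59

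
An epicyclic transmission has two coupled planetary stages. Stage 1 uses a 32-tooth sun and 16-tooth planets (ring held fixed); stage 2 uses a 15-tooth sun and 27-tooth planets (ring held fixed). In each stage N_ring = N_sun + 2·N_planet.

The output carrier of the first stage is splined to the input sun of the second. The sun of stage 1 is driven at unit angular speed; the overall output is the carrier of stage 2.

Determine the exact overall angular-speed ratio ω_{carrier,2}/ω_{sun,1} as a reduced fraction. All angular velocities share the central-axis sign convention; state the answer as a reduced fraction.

Stage 1: N_ring = 32 + 2·16 = 64
Stage 1: 32(ω_s−ω_c) = −64(ω_r−ω_c),  ω_r=0, ω_s=1
Stage 1: 32(1−ω_c) = −64(0−ω_c)  ⇒  96ω_c = 32  ⇒  ω_c = 1/3
  ⇒ ω_c¹/ω_s¹ = 1/3
Stage 2: N_ring = 15 + 2·27 = 69
Stage 2: 15(ω_s−ω_c) = −69(ω_r−ω_c),  ω_r=0, ω_s=1
Stage 2: 15(1−ω_c) = −69(0−ω_c)  ⇒  84ω_c = 15  ⇒  ω_c = 5/28
  ⇒ ω_c²/ω_s² = 5/28
Coupling ω_s² = ω_c¹ ⇒ overall = 1/3 × 5/28 = 5/84

5/84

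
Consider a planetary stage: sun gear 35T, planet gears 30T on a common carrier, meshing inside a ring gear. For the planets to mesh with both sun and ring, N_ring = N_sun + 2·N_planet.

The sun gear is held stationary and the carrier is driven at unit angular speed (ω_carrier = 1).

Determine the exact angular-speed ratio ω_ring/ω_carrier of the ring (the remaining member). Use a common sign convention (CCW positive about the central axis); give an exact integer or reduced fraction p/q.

26/19

N_ring = 35 + 2·30 = 95
35(ω_s−ω_c) = −95(ω_r−ω_c),  ω_s=0, ω_c=1
ω_r = 1 − (35/95)(0−1) = 26/19
ω_r/ω_c = 26/19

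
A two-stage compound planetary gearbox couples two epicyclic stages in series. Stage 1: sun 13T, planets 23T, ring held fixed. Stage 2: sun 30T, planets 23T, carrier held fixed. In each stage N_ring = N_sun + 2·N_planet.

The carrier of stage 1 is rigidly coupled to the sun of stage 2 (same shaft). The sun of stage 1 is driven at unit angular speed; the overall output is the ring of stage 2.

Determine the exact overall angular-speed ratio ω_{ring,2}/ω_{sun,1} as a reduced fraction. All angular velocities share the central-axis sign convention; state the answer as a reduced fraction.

-65/912

Stage 1: N_ring = 13 + 2·23 = 59
Stage 1: 13(ω_s−ω_c) = −59(ω_r−ω_c),  ω_r=0, ω_s=1
Stage 1: 13(1−ω_c) = −59(0−ω_c)  ⇒  72ω_c = 13  ⇒  ω_c = 13/72
  ⇒ ω_c¹/ω_s¹ = 13/72
Stage 2: N_ring = 30 + 2·23 = 76
Stage 2: 30(ω_s−ω_c) = −76(ω_r−ω_c),  ω_c=0, ω_s=1
Stage 2: ω_r = 0 − (30/76)(1−0) = -15/38
  ⇒ ω_r²/ω_s² = -15/38
Coupling ω_s² = ω_c¹ ⇒ overall = 13/72 × -15/38 = -65/912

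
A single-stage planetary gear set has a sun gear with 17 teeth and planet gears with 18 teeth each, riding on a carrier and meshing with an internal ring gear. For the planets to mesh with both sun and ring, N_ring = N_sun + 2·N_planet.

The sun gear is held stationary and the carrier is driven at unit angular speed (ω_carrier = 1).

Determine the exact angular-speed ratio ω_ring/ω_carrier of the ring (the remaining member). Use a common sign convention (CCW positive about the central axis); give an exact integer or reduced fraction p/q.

N_ring = 17 + 2·18 = 53
17(ω_s−ω_c) = −53(ω_r−ω_c),  ω_s=0, ω_c=1
ω_r = 1 − (17/53)(0−1) = 70/53
ω_r/ω_c = 70/53

70/53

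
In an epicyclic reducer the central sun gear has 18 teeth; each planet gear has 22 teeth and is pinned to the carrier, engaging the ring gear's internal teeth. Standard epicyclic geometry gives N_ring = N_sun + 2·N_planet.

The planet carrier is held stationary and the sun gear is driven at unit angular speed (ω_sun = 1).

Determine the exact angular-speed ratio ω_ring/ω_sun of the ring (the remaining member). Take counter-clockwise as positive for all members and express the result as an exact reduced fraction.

-9/31

N_ring = 18 + 2·22 = 62
18(ω_s−ω_c) = −62(ω_r−ω_c),  ω_c=0, ω_s=1
ω_r = 0 − (18/62)(1−0) = -9/31
ω_r/ω_s = -9/31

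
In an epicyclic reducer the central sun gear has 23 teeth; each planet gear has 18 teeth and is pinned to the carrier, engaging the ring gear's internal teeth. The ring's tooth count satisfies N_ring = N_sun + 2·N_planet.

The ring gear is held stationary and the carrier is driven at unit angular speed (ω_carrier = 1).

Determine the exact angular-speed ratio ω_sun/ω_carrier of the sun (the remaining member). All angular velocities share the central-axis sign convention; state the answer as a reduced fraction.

82/23

N_ring = 23 + 2·18 = 59
23(ω_s−ω_c) = −59(ω_r−ω_c),  ω_r=0, ω_c=1
ω_s = 1 − (59/23)(0−1) = 82/23
ω_s/ω_c = 82/23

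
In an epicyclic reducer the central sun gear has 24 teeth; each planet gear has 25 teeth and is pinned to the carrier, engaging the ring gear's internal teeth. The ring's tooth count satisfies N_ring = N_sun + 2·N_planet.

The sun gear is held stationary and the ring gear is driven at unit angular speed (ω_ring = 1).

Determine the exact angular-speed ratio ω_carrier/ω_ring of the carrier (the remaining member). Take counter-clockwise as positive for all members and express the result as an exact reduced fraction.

N_ring = 24 + 2·25 = 74
24(ω_s−ω_c) = −74(ω_r−ω_c),  ω_s=0, ω_r=1
24(0−ω_c) = −74(1−ω_c)  ⇒  98ω_c = 74  ⇒  ω_c = 37/49
ω_c/ω_r = 37/49

37/49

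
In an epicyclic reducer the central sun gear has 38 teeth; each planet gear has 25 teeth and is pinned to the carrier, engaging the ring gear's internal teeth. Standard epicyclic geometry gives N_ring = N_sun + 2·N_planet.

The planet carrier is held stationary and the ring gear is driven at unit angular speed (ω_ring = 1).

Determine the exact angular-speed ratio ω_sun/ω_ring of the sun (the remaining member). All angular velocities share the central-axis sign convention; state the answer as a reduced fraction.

N_ring = 38 + 2·25 = 88
38(ω_s−ω_c) = −88(ω_r−ω_c),  ω_c=0, ω_r=1
ω_s = 0 − (88/38)(1−0) = -44/19
ω_s/ω_r = -44/19

-44/19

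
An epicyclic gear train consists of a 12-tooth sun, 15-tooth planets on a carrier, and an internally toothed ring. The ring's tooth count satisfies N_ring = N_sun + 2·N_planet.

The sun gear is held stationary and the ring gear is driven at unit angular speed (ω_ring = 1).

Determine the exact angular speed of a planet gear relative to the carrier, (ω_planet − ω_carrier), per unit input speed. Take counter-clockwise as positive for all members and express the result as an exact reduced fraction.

28/45

N_ring = 12 + 2·15 = 42
12(ω_s−ω_c) = −42(ω_r−ω_c),  ω_s=0, ω_r=1
12(0−ω_c) = −42(1−ω_c)  ⇒  54ω_c = 42  ⇒  ω_c = 7/9
sun–planet: 12·(0−7/9) = −15·(ω_p−ω_c)  ⇒  ω_p−ω_c = −(12/15)·(-7/9) = 28/45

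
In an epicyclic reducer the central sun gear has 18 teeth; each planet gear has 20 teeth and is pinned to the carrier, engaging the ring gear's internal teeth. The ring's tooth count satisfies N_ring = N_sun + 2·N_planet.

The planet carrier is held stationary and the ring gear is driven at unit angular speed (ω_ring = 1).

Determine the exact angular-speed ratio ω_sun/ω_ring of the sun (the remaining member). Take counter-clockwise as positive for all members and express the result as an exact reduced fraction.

N_ring = 18 + 2·20 = 58
18(ω_s−ω_c) = −58(ω_r−ω_c),  ω_c=0, ω_r=1
ω_s = 0 − (58/18)(1−0) = -29/9
ω_s/ω_r = -29/9

-29/9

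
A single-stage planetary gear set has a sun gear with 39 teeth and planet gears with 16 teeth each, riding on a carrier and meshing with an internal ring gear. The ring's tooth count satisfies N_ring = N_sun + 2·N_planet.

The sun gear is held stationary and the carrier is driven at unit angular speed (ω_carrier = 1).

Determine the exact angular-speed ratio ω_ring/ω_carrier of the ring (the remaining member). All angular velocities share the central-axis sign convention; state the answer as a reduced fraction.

110/71

N_ring = 39 + 2·16 = 71
39(ω_s−ω_c) = −71(ω_r−ω_c),  ω_s=0, ω_c=1
ω_r = 1 − (39/71)(0−1) = 110/71
ω_r/ω_c = 110/71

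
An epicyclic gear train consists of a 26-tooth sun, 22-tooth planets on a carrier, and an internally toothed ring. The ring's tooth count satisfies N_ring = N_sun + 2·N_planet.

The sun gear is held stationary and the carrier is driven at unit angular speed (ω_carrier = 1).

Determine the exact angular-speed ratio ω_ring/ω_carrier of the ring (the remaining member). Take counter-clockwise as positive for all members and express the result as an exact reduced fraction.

N_ring = 26 + 2·22 = 70
26(ω_s−ω_c) = −70(ω_r−ω_c),  ω_s=0, ω_c=1
ω_r = 1 − (26/70)(0−1) = 48/35
ω_r/ω_c = 48/35

48/35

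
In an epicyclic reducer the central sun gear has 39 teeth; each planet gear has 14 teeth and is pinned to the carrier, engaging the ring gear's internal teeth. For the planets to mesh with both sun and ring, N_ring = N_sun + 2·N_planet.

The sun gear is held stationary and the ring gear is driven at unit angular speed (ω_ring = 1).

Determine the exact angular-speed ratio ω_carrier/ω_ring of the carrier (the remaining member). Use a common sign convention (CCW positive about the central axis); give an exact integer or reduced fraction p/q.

N_ring = 39 + 2·14 = 67
39(ω_s−ω_c) = −67(ω_r−ω_c),  ω_s=0, ω_r=1
39(0−ω_c) = −67(1−ω_c)  ⇒  106ω_c = 67  ⇒  ω_c = 67/106
ω_c/ω_r = 67/106

67/106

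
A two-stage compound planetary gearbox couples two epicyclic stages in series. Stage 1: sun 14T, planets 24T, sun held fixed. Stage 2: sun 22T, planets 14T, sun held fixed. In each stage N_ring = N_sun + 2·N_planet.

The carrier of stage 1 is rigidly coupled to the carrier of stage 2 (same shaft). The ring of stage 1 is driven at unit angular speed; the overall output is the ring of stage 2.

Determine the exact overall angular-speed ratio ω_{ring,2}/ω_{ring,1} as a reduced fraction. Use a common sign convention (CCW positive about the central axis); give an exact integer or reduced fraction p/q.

558/475

Stage 1: N_ring = 14 + 2·24 = 62
Stage 1: 14(ω_s−ω_c) = −62(ω_r−ω_c),  ω_s=0, ω_r=1
Stage 1: 14(0−ω_c) = −62(1−ω_c)  ⇒  76ω_c = 62  ⇒  ω_c = 31/38
  ⇒ ω_c¹/ω_r¹ = 31/38
Stage 2: N_ring = 22 + 2·14 = 50
Stage 2: 22(ω_s−ω_c) = −50(ω_r−ω_c),  ω_s=0, ω_c=1
Stage 2: ω_r = 1 − (22/50)(0−1) = 36/25
  ⇒ ω_r²/ω_c² = 36/25
Coupling ω_c² = ω_c¹ ⇒ overall = 31/38 × 36/25 = 558/475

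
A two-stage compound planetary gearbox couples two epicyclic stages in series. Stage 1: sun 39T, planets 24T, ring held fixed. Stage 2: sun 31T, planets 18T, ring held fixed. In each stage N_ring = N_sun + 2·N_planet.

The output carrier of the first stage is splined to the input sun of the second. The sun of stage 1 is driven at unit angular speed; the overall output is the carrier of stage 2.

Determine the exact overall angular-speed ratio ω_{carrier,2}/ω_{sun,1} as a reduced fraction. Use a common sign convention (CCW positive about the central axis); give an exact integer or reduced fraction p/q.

403/4116

Stage 1: N_ring = 39 + 2·24 = 87
Stage 1: 39(ω_s−ω_c) = −87(ω_r−ω_c),  ω_r=0, ω_s=1
Stage 1: 39(1−ω_c) = −87(0−ω_c)  ⇒  126ω_c = 39  ⇒  ω_c = 13/42
  ⇒ ω_c¹/ω_s¹ = 13/42
Stage 2: N_ring = 31 + 2·18 = 67
Stage 2: 31(ω_s−ω_c) = −67(ω_r−ω_c),  ω_r=0, ω_s=1
Stage 2: 31(1−ω_c) = −67(0−ω_c)  ⇒  98ω_c = 31  ⇒  ω_c = 31/98
  ⇒ ω_c²/ω_s² = 31/98
Coupling ω_s² = ω_c¹ ⇒ overall = 13/42 × 31/98 = 403/4116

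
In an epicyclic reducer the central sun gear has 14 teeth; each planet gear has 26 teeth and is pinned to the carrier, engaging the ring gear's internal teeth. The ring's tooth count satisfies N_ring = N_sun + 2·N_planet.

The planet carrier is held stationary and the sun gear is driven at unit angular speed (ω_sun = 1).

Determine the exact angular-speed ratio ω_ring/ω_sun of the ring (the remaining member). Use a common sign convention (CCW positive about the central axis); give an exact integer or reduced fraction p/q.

N_ring = 14 + 2·26 = 66
14(ω_s−ω_c) = −66(ω_r−ω_c),  ω_c=0, ω_s=1
ω_r = 0 − (14/66)(1−0) = -7/33
ω_r/ω_s = -7/33

-7/33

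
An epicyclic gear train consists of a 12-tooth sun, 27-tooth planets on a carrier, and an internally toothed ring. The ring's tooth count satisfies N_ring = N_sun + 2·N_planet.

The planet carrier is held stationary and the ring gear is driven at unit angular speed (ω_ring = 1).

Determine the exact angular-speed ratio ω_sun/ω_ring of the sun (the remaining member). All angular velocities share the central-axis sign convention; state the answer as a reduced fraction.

N_ring = 12 + 2·27 = 66
12(ω_s−ω_c) = −66(ω_r−ω_c),  ω_c=0, ω_r=1
ω_s = 0 − (66/12)(1−0) = -11/2
ω_s/ω_r = -11/2

-11/2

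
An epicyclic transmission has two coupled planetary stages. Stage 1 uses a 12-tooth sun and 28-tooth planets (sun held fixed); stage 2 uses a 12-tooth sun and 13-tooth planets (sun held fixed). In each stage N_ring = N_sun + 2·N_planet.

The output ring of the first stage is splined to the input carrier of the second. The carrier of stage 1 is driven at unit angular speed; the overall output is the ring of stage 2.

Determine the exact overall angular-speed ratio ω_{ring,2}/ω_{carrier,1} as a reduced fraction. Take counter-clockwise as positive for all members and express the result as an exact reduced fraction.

500/323

Stage 1: N_ring = 12 + 2·28 = 68
Stage 1: 12(ω_s−ω_c) = −68(ω_r−ω_c),  ω_s=0, ω_c=1
Stage 1: ω_r = 1 − (12/68)(0−1) = 20/17
  ⇒ ω_r¹/ω_c¹ = 20/17
Stage 2: N_ring = 12 + 2·13 = 38
Stage 2: 12(ω_s−ω_c) = −38(ω_r−ω_c),  ω_s=0, ω_c=1
Stage 2: ω_r = 1 − (12/38)(0−1) = 25/19
  ⇒ ω_r²/ω_c² = 25/19
Coupling ω_c² = ω_r¹ ⇒ overall = 20/17 × 25/19 = 500/323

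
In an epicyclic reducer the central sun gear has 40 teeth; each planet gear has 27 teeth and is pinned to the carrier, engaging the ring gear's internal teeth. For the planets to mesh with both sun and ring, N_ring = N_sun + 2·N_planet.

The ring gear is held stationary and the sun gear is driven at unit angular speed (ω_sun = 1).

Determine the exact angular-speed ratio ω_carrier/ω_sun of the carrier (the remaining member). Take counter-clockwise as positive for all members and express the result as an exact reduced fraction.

N_ring = 40 + 2·27 = 94
40(ω_s−ω_c) = −94(ω_r−ω_c),  ω_r=0, ω_s=1
40(1−ω_c) = −94(0−ω_c)  ⇒  134ω_c = 40  ⇒  ω_c = 20/67
ω_c/ω_s = 20/67

20/67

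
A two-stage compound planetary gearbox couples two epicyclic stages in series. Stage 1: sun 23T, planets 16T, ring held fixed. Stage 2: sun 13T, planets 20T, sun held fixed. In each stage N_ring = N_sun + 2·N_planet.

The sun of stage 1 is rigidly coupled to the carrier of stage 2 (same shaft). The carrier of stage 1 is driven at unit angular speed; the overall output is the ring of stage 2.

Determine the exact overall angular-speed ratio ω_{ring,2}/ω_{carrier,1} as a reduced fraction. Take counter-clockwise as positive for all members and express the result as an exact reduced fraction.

5148/1219

Stage 1: N_ring = 23 + 2·16 = 55
Stage 1: 23(ω_s−ω_c) = −55(ω_r−ω_c),  ω_r=0, ω_c=1
Stage 1: ω_s = 1 − (55/23)(0−1) = 78/23
  ⇒ ω_s¹/ω_c¹ = 78/23
Stage 2: N_ring = 13 + 2·20 = 53
Stage 2: 13(ω_s−ω_c) = −53(ω_r−ω_c),  ω_s=0, ω_c=1
Stage 2: ω_r = 1 − (13/53)(0−1) = 66/53
  ⇒ ω_r²/ω_c² = 66/53
Coupling ω_c² = ω_s¹ ⇒ overall = 78/23 × 66/53 = 5148/1219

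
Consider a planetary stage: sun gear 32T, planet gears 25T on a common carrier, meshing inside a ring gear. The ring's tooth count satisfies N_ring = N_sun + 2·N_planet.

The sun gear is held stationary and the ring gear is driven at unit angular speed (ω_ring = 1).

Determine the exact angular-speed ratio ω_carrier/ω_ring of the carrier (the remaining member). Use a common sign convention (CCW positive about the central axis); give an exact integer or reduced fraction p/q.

41/57

N_ring = 32 + 2·25 = 82
32(ω_s−ω_c) = −82(ω_r−ω_c),  ω_s=0, ω_r=1
32(0−ω_c) = −82(1−ω_c)  ⇒  114ω_c = 82  ⇒  ω_c = 41/57
ω_c/ω_r = 41/57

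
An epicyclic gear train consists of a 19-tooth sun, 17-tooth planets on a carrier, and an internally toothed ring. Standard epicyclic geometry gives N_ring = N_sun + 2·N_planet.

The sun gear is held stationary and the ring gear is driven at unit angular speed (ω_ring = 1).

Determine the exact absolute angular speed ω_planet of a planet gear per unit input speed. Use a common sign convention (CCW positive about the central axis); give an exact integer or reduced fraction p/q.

53/34

N_ring = 19 + 2·17 = 53
19(ω_s−ω_c) = −53(ω_r−ω_c),  ω_s=0, ω_r=1
19(0−ω_c) = −53(1−ω_c)  ⇒  72ω_c = 53  ⇒  ω_c = 53/72
sun–planet: 19·(0−53/72) = −17·(ω_p−ω_c)  ⇒  ω_p−ω_c = −(19/17)·(-53/72) = 1007/1224
ω_p = 53/72 + 1007/1224 = 53/34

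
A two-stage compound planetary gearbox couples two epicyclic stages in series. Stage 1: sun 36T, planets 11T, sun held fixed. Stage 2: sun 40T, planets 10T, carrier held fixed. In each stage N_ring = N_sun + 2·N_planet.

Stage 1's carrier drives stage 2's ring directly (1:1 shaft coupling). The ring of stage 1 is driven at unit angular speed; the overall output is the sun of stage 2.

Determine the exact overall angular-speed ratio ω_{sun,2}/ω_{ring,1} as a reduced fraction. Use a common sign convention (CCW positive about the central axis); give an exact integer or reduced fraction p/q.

Stage 1: N_ring = 36 + 2·11 = 58
Stage 1: 36(ω_s−ω_c) = −58(ω_r−ω_c),  ω_s=0, ω_r=1
Stage 1: 36(0−ω_c) = −58(1−ω_c)  ⇒  94ω_c = 58  ⇒  ω_c = 29/47
  ⇒ ω_c¹/ω_r¹ = 29/47
Stage 2: N_ring = 40 + 2·10 = 60
Stage 2: 40(ω_s−ω_c) = −60(ω_r−ω_c),  ω_c=0, ω_r=1
Stage 2: ω_s = 0 − (60/40)(1−0) = -3/2
  ⇒ ω_s²/ω_r² = -3/2
Coupling ω_r² = ω_c¹ ⇒ overall = 29/47 × -3/2 = -87/94

-87/94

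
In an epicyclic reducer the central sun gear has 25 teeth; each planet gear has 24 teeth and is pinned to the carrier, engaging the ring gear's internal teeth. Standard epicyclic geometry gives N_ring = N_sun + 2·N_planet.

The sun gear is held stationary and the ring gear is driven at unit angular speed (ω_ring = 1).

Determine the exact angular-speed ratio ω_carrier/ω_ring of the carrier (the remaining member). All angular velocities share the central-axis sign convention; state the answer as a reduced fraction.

73/98

N_ring = 25 + 2·24 = 73
25(ω_s−ω_c) = −73(ω_r−ω_c),  ω_s=0, ω_r=1
25(0−ω_c) = −73(1−ω_c)  ⇒  98ω_c = 73  ⇒  ω_c = 73/98
ω_c/ω_r = 73/98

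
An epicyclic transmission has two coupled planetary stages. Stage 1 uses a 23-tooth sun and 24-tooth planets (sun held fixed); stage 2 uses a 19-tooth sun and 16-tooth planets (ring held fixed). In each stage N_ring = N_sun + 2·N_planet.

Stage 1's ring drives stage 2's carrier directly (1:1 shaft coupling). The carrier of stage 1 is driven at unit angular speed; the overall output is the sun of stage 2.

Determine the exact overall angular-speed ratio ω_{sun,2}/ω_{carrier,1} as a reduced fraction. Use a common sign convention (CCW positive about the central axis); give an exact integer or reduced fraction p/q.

6580/1349

Stage 1: N_ring = 23 + 2·24 = 71
Stage 1: 23(ω_s−ω_c) = −71(ω_r−ω_c),  ω_s=0, ω_c=1
Stage 1: ω_r = 1 − (23/71)(0−1) = 94/71
  ⇒ ω_r¹/ω_c¹ = 94/71
Stage 2: N_ring = 19 + 2·16 = 51
Stage 2: 19(ω_s−ω_c) = −51(ω_r−ω_c),  ω_r=0, ω_c=1
Stage 2: ω_s = 1 − (51/19)(0−1) = 70/19
  ⇒ ω_s²/ω_c² = 70/19
Coupling ω_c² = ω_r¹ ⇒ overall = 94/71 × 70/19 = 6580/1349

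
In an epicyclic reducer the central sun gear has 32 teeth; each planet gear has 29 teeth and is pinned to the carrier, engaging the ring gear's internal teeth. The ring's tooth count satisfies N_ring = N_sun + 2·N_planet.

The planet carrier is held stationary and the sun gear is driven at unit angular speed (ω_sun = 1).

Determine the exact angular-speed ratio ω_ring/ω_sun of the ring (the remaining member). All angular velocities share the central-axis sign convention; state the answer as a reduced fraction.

N_ring = 32 + 2·29 = 90
32(ω_s−ω_c) = −90(ω_r−ω_c),  ω_c=0, ω_s=1
ω_r = 0 − (32/90)(1−0) = -16/45
ω_r/ω_s = -16/45

-16/45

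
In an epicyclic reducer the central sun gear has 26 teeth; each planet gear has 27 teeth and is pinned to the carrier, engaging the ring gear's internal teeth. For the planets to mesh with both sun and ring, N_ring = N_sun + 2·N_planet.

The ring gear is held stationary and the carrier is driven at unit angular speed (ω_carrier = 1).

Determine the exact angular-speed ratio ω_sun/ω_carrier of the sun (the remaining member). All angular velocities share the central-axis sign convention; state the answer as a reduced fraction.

53/13

N_ring = 26 + 2·27 = 80
26(ω_s−ω_c) = −80(ω_r−ω_c),  ω_r=0, ω_c=1
ω_s = 1 − (80/26)(0−1) = 53/13
ω_s/ω_c = 53/13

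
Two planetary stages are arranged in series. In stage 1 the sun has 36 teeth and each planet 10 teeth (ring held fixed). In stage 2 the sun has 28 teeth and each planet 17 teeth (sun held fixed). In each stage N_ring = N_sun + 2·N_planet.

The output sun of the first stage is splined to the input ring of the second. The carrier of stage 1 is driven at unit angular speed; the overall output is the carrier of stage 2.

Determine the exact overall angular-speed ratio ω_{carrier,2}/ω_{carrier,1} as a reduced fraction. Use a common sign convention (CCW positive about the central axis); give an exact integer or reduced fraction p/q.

Stage 1: N_ring = 36 + 2·10 = 56
Stage 1: 36(ω_s−ω_c) = −56(ω_r−ω_c),  ω_r=0, ω_c=1
Stage 1: ω_s = 1 − (56/36)(0−1) = 23/9
  ⇒ ω_s¹/ω_c¹ = 23/9
Stage 2: N_ring = 28 + 2·17 = 62
Stage 2: 28(ω_s−ω_c) = −62(ω_r−ω_c),  ω_s=0, ω_r=1
Stage 2: 28(0−ω_c) = −62(1−ω_c)  ⇒  90ω_c = 62  ⇒  ω_c = 31/45
  ⇒ ω_c²/ω_r² = 31/45
Coupling ω_r² = ω_s¹ ⇒ overall = 23/9 × 31/45 = 713/405

713/405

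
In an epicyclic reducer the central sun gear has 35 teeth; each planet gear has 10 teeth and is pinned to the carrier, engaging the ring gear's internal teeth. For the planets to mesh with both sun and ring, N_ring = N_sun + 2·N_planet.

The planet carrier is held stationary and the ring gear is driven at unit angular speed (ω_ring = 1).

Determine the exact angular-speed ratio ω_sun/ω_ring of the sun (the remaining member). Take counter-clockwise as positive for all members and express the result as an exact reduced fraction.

-11/7

N_ring = 35 + 2·10 = 55
35(ω_s−ω_c) = −55(ω_r−ω_c),  ω_c=0, ω_r=1
ω_s = 0 − (55/35)(1−0) = -11/7
ω_s/ω_r = -11/7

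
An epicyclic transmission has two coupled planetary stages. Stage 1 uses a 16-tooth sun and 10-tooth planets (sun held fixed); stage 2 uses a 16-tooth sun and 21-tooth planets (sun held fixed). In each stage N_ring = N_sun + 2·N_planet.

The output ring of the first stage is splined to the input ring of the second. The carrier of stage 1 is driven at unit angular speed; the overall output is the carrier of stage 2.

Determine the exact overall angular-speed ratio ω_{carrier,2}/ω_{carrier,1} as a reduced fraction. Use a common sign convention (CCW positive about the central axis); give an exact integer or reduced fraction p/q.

Stage 1: N_ring = 16 + 2·10 = 36
Stage 1: 16(ω_s−ω_c) = −36(ω_r−ω_c),  ω_s=0, ω_c=1
Stage 1: ω_r = 1 − (16/36)(0−1) = 13/9
  ⇒ ω_r¹/ω_c¹ = 13/9
Stage 2: N_ring = 16 + 2·21 = 58
Stage 2: 16(ω_s−ω_c) = −58(ω_r−ω_c),  ω_s=0, ω_r=1
Stage 2: 16(0−ω_c) = −58(1−ω_c)  ⇒  74ω_c = 58  ⇒  ω_c = 29/37
  ⇒ ω_c²/ω_r² = 29/37
Coupling ω_r² = ω_r¹ ⇒ overall = 13/9 × 29/37 = 377/333

377/333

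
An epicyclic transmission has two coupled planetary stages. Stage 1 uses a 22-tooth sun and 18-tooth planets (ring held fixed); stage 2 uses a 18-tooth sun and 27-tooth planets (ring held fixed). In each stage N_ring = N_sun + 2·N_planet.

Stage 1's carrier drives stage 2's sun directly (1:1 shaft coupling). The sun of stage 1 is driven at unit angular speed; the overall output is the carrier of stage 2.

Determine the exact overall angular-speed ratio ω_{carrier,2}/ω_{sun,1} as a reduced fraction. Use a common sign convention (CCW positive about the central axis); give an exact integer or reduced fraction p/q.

Stage 1: N_ring = 22 + 2·18 = 58
Stage 1: 22(ω_s−ω_c) = −58(ω_r−ω_c),  ω_r=0, ω_s=1
Stage 1: 22(1−ω_c) = −58(0−ω_c)  ⇒  80ω_c = 22  ⇒  ω_c = 11/40
  ⇒ ω_c¹/ω_s¹ = 11/40
Stage 2: N_ring = 18 + 2·27 = 72
Stage 2: 18(ω_s−ω_c) = −72(ω_r−ω_c),  ω_r=0, ω_s=1
Stage 2: 18(1−ω_c) = −72(0−ω_c)  ⇒  90ω_c = 18  ⇒  ω_c = 1/5
  ⇒ ω_c²/ω_s² = 1/5
Coupling ω_s² = ω_c¹ ⇒ overall = 11/40 × 1/5 = 11/200

11/200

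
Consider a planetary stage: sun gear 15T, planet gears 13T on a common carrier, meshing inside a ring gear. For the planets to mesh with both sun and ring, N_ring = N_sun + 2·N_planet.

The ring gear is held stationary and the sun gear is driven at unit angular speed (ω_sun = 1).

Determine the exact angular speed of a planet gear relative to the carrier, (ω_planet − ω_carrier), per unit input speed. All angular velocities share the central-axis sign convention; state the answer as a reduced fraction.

-615/728

N_ring = 15 + 2·13 = 41
15(ω_s−ω_c) = −41(ω_r−ω_c),  ω_r=0, ω_s=1
15(1−ω_c) = −41(0−ω_c)  ⇒  56ω_c = 15  ⇒  ω_c = 15/56
sun–planet: 15·(1−15/56) = −13·(ω_p−ω_c)  ⇒  ω_p−ω_c = −(15/13)·(41/56) = -615/728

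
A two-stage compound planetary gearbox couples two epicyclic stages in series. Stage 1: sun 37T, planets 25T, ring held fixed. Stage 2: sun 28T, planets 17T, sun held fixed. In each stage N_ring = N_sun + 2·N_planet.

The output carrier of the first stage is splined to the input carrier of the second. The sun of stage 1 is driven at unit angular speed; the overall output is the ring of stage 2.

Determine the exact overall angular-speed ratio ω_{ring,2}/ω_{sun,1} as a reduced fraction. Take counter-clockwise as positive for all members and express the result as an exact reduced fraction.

Stage 1: N_ring = 37 + 2·25 = 87
Stage 1: 37(ω_s−ω_c) = −87(ω_r−ω_c),  ω_r=0, ω_s=1
Stage 1: 37(1−ω_c) = −87(0−ω_c)  ⇒  124ω_c = 37  ⇒  ω_c = 37/124
  ⇒ ω_c¹/ω_s¹ = 37/124
Stage 2: N_ring = 28 + 2·17 = 62
Stage 2: 28(ω_s−ω_c) = −62(ω_r−ω_c),  ω_s=0, ω_c=1
Stage 2: ω_r = 1 − (28/62)(0−1) = 45/31
  ⇒ ω_r²/ω_c² = 45/31
Coupling ω_c² = ω_c¹ ⇒ overall = 37/124 × 45/31 = 1665/3844

1665/3844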